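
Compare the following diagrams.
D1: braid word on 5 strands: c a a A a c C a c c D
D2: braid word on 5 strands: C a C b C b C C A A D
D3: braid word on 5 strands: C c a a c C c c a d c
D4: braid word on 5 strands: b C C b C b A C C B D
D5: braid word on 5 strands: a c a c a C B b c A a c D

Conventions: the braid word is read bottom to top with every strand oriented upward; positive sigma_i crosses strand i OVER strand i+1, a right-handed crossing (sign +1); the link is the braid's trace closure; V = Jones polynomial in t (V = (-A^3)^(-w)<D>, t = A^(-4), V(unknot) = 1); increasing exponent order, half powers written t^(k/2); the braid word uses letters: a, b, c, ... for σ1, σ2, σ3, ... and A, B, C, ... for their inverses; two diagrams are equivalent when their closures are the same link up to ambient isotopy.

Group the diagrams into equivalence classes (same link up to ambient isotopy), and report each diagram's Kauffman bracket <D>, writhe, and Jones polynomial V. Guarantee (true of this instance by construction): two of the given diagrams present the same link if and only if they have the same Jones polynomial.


classes: {D1, D3, D5} | {D2, D4}
V(D1) = -t^(3/2) - t^(5/2) - 2t^(7/2) + t^(11/2) + t^(13/2) + t^(15/2) - t^(17/2)  [11 crossings, <D> = A^-19 - A^-15 - A^-11 - A^-7 + 2A + A^5 + A^9, w = +5]
D2 (bracket A^-17 - A^-13 + 2A^-9 - 2A^-5 + 3A^-1 - 2A^3 + 2A^7 - A^11; 11 crossings at w = -5): V = t^(-13/2) - 2t^(-11/2) + 2t^(-9/2) - 3t^(-7/2) + 2t^(-5/2) - 2t^(-3/2) + t^(-1/2) - t^(1/2)
V(D3) = -t^(3/2) - t^(5/2) - 2t^(7/2) + t^(11/2) + t^(13/2) + t^(15/2) - t^(17/2)  (w +7, c 11, <D> = A^-13 - A^-9 - A^-5 - A^-1 + 2A^7 + A^11 + A^15)
V(D4) = t^(-13/2) - 2t^(-11/2) + 2t^(-9/2) - 3t^(-7/2) + 2t^(-5/2) - 2t^(-3/2) + t^(-1/2) - t^(1/2)  [11 crossings, <D> = A^-17 - A^-13 + 2A^-9 - 2A^-5 + 3A^-1 - 2A^3 + 2A^7 - A^11, w = -5]
D5 (bracket A^-19 - A^-15 - A^-11 - A^-7 + 2A + A^5 + A^9; 13 crossings at w = +5): V = -t^(3/2) - t^(5/2) - 2t^(7/2) + t^(11/2) + t^(13/2) + t^(15/2) - t^(17/2)
note: comparing 5 Jones polynomials yields 2 groups


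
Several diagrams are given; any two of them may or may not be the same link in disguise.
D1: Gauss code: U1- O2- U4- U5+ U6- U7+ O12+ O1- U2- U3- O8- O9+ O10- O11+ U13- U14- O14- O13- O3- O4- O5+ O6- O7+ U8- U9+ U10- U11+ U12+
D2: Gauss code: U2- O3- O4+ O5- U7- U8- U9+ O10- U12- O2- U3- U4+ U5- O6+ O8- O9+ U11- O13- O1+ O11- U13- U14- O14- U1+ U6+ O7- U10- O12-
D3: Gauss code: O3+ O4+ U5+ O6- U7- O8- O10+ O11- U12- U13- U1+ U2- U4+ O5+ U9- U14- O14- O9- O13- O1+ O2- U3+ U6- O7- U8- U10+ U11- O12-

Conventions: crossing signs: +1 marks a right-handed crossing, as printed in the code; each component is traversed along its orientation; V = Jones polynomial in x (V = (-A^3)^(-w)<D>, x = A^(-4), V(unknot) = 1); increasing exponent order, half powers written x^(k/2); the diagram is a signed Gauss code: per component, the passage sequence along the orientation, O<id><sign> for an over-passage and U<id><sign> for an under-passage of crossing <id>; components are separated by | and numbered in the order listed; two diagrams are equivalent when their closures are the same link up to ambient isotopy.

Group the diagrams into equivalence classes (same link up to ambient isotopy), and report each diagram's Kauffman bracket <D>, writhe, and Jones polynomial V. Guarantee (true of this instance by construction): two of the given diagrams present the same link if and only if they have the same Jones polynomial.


grouping into links: {D1} | {D2} | {D3}
V(D1) = 1  (w -4, c 14, <D> = A^-12)
V(D2) = -x^-7 + x^-6 - x^-5 + x^-4 + x^-2  (w -6, c 14, <D> = A^-10 + A^-2 - A^2 + A^6 - A^10)
V(D3) = x^-5 - 2x^-4 + 2x^-3 - 2x^-2 + 2x^-1 - 1 + x  (w -4, c 14, <D> = A^-16 - A^-12 + 2A^-8 - 2A^-4 + 2 - 2A^4 + A^8)
key observation: comparing 3 Jones polynomials yields 3 groups


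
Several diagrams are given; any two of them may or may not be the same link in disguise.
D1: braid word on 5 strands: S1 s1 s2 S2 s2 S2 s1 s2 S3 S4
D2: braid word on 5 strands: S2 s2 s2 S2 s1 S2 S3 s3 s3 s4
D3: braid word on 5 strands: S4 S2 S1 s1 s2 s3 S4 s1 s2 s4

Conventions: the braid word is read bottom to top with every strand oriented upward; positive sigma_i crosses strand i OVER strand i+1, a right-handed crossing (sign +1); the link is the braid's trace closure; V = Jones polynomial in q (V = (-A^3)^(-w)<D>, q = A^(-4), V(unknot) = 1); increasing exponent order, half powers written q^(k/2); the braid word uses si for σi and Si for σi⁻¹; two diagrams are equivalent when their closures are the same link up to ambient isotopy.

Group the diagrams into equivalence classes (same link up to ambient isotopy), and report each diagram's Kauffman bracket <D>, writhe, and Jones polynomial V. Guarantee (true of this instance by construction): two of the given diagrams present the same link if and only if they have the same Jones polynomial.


grouping into links: {D1, D2, D3}
V(D1) = 1  (w 0, c 10, <D> = 1)
V(D2) = 1  (w +2, c 10, <D> = A^6)
D3 (bracket A^6; 10 crossings at w = +2): V = 1
why: all 3 diagrams share one V(q), hence one class


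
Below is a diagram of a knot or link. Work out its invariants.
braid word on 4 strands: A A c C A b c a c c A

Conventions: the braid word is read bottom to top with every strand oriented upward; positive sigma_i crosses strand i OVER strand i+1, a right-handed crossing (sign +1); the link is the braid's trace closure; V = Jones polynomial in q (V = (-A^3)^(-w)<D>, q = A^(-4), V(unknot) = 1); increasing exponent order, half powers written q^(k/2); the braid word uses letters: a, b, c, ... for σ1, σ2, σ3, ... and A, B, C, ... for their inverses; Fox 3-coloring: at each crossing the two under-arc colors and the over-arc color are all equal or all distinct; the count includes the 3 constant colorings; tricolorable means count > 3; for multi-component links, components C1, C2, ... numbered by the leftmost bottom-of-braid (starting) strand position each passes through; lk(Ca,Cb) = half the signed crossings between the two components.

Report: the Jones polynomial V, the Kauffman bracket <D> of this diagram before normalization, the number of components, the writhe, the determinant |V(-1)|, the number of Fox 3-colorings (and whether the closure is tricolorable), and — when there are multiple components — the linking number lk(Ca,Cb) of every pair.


Jones polynomial: V(q) = -q^-3 + q^-2 - q^-1 + 3 - q + q^2 - q^3
<D> = A^-9 - A^-5 + A^-1 - 3A^3 + A^7 - A^11 + A^15; writhe +1
components 1, writhe +1 (11 crossings)
3-colorings: 27 of 3^11, det 9 — tricolorable
note: w = +1 (over 11 crossings) is diagram-only; (-A^3)^(-1) removes it from V


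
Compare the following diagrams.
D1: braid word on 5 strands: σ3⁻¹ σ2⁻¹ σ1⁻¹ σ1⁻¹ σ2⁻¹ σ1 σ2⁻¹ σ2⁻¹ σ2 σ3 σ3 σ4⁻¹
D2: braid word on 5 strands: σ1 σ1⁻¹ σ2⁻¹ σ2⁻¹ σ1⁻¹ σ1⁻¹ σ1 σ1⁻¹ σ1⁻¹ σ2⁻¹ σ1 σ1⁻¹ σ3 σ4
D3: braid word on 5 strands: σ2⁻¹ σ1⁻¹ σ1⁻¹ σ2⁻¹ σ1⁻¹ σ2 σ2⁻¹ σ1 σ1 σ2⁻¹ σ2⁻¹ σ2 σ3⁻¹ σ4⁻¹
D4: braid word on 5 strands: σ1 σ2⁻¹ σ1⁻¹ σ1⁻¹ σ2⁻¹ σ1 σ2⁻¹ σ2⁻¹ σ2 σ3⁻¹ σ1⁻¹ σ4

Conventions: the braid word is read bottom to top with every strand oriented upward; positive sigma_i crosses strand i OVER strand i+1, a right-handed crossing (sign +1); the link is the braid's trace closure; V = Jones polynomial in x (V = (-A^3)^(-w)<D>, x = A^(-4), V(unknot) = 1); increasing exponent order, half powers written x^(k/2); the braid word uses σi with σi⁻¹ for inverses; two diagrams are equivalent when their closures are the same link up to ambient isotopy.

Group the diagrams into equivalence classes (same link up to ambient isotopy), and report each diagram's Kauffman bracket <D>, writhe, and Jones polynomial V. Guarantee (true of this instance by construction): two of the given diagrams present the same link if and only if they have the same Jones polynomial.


classes: {D1, D3, D4} | {D2}
V(D1) = -x^-6 + x^-5 - x^-4 + 2x^-3 - x^-2 + x^-1  [12 crossings, <D> = A^-8 - A^-4 + 2 - A^4 + A^8 - A^12, w = -4]
D2 (bracket A^-4 + 2A^4 - 2A^8 + A^12 - 2A^16 + A^20; 14 crossings at w = -4): V = x^-8 - 2x^-7 + x^-6 - 2x^-5 + 2x^-4 + x^-2
V(D3) = -x^-6 + x^-5 - x^-4 + 2x^-3 - x^-2 + x^-1  (w -6, c 14, <D> = A^-14 - A^-10 + 2A^-6 - A^-2 + A^2 - A^6)
V(D4) = -x^-6 + x^-5 - x^-4 + 2x^-3 - x^-2 + x^-1  (w -4, c 12, <D> = A^-8 - A^-4 + 2 - A^4 + A^8 - A^12)
note: 2 values of V(x) split the 4 diagrams


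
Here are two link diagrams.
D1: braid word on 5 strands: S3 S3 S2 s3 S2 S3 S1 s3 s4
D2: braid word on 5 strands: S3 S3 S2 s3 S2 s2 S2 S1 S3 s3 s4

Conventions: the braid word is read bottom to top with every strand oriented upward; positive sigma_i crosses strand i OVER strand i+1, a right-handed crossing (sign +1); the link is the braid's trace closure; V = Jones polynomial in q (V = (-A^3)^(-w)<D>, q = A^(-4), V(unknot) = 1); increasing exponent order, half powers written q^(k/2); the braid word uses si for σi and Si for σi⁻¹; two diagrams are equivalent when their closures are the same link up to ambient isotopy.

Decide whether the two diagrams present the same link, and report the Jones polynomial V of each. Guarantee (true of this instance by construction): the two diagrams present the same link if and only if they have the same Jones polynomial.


same link: yes
V(D1) = -q^(-9/2) - q^(-5/2) + q^(-3/2) - q^(-1/2)  [9 crossings, <D> = A^-7 - A^-3 + A + A^9, w = -3]
D2 (bracket A^-7 - A^-3 + A + A^9; 11 crossings at w = -3): V = -q^(-9/2) - q^(-5/2) + q^(-3/2) - q^(-1/2)
note: one V(q) for all 2 diagrams — one class (guaranteed)


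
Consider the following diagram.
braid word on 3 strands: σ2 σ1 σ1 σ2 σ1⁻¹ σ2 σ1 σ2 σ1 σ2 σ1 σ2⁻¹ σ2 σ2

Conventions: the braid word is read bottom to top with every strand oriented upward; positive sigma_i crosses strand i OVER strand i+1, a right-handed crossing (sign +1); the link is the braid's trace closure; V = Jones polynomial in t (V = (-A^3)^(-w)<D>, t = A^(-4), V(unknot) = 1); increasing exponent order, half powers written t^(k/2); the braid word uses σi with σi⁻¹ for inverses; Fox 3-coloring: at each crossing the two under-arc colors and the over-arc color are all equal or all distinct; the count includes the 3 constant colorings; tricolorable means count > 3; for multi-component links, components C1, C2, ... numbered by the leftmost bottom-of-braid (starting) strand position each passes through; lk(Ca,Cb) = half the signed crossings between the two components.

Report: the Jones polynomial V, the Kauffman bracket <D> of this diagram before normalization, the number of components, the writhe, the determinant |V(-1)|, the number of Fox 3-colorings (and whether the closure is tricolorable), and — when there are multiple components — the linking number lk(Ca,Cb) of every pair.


V(t) = t^4 + t^6 - t^8 + t^9 - t^10 + t^11 - t^12
bracket: -A^-18 + A^-14 - A^-10 + A^-6 - A^-2 + A^6 + A^14, w = +10
1 component, writhe +10, over 14 crossings
det 3, colorings 9 of 3^14 — tricolorable
observation: V spans 8 powers of t: at least 8 crossings in any diagram


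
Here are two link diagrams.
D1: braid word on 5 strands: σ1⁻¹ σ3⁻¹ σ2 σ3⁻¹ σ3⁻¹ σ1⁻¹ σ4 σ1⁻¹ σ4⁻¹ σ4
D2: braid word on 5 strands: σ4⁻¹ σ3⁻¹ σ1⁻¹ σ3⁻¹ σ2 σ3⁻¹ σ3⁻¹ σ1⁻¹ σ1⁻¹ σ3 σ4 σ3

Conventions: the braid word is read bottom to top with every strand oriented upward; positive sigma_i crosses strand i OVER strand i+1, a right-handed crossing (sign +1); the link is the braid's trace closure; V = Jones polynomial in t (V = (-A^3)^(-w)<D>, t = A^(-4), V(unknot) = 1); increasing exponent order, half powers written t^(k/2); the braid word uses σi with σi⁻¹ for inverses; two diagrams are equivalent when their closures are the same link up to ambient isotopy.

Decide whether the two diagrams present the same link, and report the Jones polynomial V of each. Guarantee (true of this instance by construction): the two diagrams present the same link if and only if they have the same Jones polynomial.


equivalent: yes
V(D1) = t^-8 - 2t^-7 + t^-6 - 2t^-5 + 2t^-4 + t^-2  (w -4, c 10, <D> = A^-4 + 2A^4 - 2A^8 + A^12 - 2A^16 + A^20)
V(D2) = t^-8 - 2t^-7 + t^-6 - 2t^-5 + 2t^-4 + t^-2  (w -4, c 12, <D> = A^-4 + 2A^4 - 2A^8 + A^12 - 2A^16 + A^20)
why: one V(t) for all 2 diagrams — one class (guaranteed)


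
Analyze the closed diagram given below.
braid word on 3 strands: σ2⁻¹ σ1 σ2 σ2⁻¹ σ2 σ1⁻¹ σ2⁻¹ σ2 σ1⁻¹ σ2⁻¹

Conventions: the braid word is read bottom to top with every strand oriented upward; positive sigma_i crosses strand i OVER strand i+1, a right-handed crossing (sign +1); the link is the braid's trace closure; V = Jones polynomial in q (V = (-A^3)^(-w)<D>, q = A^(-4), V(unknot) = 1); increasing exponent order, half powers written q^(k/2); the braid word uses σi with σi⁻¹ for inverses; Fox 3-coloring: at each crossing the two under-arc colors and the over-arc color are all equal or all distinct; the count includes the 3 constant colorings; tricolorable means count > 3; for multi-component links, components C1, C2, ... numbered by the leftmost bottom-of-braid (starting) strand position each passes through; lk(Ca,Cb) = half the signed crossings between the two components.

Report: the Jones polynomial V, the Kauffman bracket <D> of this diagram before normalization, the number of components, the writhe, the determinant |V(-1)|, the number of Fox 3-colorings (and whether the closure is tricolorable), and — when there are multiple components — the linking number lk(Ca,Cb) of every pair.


V(q) = -q^-4 + q^-3 + q^-1
bracket: A^-2 + A^6 - A^10, w = -2
1 component, writhe -2, over 10 crossings
det 3, colorings 9 of 3^10 — tricolorable
observation: |V(-1)| = 3: so tricolorable, since 3 divides 3


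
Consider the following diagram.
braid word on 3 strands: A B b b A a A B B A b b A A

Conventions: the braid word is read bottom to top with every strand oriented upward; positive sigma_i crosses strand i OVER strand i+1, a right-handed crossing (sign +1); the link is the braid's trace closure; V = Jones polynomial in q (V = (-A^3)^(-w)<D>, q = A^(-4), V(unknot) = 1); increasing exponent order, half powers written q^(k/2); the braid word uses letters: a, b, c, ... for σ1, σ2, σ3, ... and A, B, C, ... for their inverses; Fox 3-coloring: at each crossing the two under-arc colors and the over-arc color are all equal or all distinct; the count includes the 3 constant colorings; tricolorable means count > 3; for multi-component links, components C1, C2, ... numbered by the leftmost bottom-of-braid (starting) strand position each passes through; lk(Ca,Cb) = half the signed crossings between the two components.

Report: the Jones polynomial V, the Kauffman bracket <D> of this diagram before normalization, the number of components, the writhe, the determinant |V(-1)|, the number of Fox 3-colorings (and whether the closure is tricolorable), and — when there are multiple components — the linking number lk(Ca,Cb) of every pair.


V = -q^-8 + q^-7 - 2q^-6 + 3q^-5 - 3q^-4 + 4q^-3 - 2q^-2 + 2q^-1 - 1
<D> = -A^-12 + 2A^-8 - 2A^-4 + 4 - 3A^4 + 3A^8 - 2A^12 + A^16 - A^20 (w = -4)
1 component over 14 crossings, w = -4
3 Fox colorings among 3^14, |V(-1)| = 19: not tricolorable
why: w = -4 (over 14 crossings) is diagram-only; (-A^3)^(4) removes it from V


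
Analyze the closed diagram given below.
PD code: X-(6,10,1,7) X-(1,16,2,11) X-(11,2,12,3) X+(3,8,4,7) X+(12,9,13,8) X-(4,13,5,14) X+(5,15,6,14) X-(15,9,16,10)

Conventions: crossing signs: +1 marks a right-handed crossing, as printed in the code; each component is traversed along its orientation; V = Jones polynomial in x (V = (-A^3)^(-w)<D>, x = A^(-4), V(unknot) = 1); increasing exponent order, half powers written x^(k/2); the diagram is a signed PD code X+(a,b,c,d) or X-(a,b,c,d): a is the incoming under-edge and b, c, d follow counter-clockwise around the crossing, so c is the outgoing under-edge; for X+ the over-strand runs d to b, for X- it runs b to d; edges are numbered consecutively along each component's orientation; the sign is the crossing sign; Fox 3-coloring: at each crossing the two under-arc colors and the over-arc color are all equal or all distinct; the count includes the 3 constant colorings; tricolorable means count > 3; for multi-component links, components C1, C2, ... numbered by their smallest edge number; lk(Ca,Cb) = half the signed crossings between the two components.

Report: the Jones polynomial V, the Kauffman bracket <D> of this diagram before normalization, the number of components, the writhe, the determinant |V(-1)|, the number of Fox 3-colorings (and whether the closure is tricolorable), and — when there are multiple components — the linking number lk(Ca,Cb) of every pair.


Jones polynomial: V(x) = x^-3 + x^-2 + x^-1 + 1
<D> = A^-6 + A^-2 + A^2 + A^6; writhe -2
components 3, writhe -2 (8 crossings)
linking number lk(C1,C2) = 0
lk(C1,C3): -1
lk(C2,C3) = 0
3-colorings: 9 of 3^9, det 0 — tricolorable
note: w = -2 shifts under R1 moves; the (-A^3)^(2) factor cancels that in V


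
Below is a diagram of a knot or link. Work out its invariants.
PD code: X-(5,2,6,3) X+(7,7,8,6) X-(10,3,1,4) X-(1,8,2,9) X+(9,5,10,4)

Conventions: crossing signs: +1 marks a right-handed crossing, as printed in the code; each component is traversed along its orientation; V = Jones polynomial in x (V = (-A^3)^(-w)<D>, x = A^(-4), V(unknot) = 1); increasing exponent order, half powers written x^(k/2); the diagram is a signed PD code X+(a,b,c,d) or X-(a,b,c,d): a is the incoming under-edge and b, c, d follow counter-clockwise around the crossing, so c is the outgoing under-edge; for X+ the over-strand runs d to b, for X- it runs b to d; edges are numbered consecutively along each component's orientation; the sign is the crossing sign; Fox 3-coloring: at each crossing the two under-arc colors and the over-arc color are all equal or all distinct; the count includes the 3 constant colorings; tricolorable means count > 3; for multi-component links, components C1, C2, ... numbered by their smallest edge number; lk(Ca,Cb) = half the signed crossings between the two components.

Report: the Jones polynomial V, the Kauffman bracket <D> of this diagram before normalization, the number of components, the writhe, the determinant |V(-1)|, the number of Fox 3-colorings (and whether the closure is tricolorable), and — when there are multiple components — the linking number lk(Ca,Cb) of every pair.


V = 1
<D> = -A^-3 (w = -1)
1 component over 5 crossings, w = -1
3 Fox colorings among 3^5, |V(-1)| = 1: not tricolorable
why: det 1 = |V(-1)|; not divisible by 3, so not tricolorable


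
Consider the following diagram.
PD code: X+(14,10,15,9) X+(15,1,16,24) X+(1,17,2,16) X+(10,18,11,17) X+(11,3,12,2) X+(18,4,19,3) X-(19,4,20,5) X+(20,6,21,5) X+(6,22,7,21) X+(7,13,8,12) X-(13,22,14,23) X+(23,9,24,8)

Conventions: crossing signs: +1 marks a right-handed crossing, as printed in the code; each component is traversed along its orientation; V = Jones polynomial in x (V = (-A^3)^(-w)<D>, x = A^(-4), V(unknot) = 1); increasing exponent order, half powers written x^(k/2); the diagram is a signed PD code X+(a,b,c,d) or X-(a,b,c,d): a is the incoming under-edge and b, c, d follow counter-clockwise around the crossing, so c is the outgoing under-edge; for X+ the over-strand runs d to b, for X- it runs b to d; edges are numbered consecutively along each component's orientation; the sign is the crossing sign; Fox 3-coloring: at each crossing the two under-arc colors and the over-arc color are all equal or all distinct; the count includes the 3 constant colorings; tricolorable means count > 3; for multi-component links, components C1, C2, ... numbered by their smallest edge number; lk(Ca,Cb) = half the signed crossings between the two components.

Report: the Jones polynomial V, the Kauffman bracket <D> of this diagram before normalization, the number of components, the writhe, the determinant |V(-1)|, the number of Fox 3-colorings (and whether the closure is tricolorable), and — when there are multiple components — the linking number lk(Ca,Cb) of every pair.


V(x) = x^3 + x^5 - x^8
bracket: -A^-8 + A^4 + A^12, w = +8
1 component, writhe +8, over 12 crossings
det 3, colorings 9 of 3^12 — tricolorable
observation: w = +8 shifts under R1 moves; the (-A^3)^(-8) factor cancels that in V


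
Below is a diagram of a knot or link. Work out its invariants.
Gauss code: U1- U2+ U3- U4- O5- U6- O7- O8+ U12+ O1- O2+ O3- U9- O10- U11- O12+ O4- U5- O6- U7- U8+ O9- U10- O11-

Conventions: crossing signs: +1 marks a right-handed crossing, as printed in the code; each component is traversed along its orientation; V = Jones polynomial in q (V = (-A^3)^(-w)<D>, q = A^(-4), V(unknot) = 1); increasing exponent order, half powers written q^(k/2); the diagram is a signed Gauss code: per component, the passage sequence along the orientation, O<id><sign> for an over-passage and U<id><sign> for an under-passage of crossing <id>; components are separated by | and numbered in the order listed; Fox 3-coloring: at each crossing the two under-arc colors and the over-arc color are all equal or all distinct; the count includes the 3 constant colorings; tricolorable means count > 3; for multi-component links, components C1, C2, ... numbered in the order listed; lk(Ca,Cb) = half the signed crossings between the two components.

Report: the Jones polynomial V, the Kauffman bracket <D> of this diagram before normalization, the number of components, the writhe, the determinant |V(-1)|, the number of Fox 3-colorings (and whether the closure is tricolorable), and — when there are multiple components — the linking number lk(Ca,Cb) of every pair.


V = -q^-9 + 2q^-8 - 3q^-7 + 3q^-6 - 3q^-5 + 3q^-4 - q^-3 + q^-2
<D> = A^-10 - A^-6 + 3A^-2 - 3A^2 + 3A^6 - 3A^10 + 2A^14 - A^18 (w = -6)
1 component over 12 crossings, w = -6
3 Fox colorings among 3^12, |V(-1)| = 17: not tricolorable
why: det 17 = |V(-1)|; not divisible by 3, so not tricolorable


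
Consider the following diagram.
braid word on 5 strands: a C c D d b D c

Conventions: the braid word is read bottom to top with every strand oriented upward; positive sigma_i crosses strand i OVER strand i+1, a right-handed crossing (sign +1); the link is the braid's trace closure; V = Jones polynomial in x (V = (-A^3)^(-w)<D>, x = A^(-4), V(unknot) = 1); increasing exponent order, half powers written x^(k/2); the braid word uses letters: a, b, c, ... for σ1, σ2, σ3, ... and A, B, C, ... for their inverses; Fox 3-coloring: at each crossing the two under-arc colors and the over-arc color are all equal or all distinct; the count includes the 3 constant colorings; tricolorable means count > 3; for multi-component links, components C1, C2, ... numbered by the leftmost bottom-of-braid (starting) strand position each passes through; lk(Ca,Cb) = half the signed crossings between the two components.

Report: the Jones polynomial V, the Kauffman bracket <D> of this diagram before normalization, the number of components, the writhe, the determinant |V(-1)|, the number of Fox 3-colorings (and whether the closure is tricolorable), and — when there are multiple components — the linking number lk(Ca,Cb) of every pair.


V(x) = 1
bracket: A^6, w = +2
1 component, writhe +2, over 8 crossings
det 1, colorings 3 of 3^8 — not tricolorable
observation: w = +2 shifts under R1 moves; the (-A^3)^(-2) factor cancels that in V


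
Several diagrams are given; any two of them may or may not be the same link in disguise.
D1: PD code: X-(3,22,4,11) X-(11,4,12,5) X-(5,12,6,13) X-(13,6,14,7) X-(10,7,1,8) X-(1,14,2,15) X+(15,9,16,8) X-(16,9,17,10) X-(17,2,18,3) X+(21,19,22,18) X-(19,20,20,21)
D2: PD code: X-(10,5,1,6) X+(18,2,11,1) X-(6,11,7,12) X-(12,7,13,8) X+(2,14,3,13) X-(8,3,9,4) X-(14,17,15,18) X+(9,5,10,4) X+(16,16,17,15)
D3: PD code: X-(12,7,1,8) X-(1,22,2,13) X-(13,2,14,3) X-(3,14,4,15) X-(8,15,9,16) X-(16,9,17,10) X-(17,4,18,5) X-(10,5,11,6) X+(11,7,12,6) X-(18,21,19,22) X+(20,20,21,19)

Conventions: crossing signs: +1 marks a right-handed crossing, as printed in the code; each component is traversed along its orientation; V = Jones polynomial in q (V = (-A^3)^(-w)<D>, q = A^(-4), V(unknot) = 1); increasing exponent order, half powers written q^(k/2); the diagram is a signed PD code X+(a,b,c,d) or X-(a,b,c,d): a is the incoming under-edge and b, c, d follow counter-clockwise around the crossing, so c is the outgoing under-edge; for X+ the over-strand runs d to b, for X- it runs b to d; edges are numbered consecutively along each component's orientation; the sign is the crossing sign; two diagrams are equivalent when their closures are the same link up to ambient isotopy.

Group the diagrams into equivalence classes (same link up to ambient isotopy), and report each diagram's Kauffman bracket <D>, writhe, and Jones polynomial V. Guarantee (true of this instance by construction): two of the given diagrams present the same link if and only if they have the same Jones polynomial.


classes: {D1, D3} | {D2}
V(D1) = -q^(-17/2) + q^(-15/2) - q^(-13/2) + q^(-11/2) - q^(-9/2) - q^(-5/2)  [11 crossings, <D> = A^-11 + A^-3 - A + A^5 - A^9 + A^13, w = -7]
V(D2) = q^(-7/2) - 2q^(-5/2) + q^(-3/2) - 2q^(-1/2) + q^(1/2) - q^(3/2)  [9 crossings, <D> = A^-9 - A^-5 + 2A^-1 - A^3 + 2A^7 - A^11, w = -1]
V(D3) = -q^(-17/2) + q^(-15/2) - q^(-13/2) + q^(-11/2) - q^(-9/2) - q^(-5/2)  (w -7, c 11, <D> = A^-11 + A^-3 - A + A^5 - A^9 + A^13)
insight: 2 values of V(q) split the 3 diagrams


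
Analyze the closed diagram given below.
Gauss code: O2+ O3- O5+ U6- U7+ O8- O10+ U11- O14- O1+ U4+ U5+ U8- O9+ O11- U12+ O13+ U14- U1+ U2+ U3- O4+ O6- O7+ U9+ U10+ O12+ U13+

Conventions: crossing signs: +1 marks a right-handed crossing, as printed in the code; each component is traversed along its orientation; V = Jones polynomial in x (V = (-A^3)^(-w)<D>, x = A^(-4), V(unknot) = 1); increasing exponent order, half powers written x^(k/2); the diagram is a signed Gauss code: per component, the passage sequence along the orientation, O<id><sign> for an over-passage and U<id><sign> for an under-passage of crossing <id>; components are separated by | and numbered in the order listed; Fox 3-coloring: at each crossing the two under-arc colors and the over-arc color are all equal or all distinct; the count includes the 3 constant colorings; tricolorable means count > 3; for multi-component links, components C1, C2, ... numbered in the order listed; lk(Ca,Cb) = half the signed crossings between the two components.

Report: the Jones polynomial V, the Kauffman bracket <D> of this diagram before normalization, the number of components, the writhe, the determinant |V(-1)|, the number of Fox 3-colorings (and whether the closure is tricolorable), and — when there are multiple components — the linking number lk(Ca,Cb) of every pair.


Jones polynomial: V(x) = x - x^2 + 2x^3 - x^4 + x^5 - x^6
<D> = -A^-12 + A^-8 - A^-4 + 2 - A^4 + A^8; writhe +4
components 1, writhe +4 (14 crossings)
3-colorings: 3 of 3^14, det 7 — not tricolorable
note: det 7 = |V(-1)|; not divisible by 3, so not tricolorable


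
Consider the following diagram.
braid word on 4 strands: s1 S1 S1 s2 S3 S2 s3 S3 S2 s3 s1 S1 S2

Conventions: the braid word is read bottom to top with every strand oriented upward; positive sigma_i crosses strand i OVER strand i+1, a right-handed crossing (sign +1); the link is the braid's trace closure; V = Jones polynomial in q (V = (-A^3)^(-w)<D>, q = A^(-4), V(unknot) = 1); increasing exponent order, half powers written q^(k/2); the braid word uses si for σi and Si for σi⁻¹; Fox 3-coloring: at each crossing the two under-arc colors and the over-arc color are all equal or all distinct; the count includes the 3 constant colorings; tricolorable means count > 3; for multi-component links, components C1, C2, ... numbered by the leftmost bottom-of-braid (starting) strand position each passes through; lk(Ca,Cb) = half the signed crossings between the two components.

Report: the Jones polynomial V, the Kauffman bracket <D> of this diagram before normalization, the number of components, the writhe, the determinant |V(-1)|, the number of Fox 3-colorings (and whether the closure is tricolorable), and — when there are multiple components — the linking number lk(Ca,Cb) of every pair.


Jones polynomial: V(q) = q^-3 + q^-2 + q^-1 + 1
<D> = -A^-9 - A^-5 - A^-1 - A^3; writhe -3
components 3, writhe -3 (13 crossings)
linking number lk(C1,C2) = 0
lk(C1,C3): 0
lk(C2,C3) = -1
3-colorings: 9 of 3^13, det 0 — tricolorable
note: the 3 component pairs carry total linking -1


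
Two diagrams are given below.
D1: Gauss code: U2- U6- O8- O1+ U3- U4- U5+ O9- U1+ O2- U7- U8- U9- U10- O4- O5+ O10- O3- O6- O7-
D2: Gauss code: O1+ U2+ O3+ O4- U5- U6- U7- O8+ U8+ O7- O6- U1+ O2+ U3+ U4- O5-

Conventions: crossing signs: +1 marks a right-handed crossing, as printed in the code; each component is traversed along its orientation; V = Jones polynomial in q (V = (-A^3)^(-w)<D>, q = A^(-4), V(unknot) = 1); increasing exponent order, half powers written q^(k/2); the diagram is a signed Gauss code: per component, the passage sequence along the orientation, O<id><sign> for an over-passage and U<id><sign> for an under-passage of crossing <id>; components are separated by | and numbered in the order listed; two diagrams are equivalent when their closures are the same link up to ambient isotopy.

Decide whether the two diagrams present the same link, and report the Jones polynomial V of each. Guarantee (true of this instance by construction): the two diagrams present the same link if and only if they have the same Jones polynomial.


equivalent: no
V(D1) = -q^-6 + q^-5 - q^-4 + 2q^-3 - q^-2 + q^-1  (w -6, c 10, <D> = A^-14 - A^-10 + 2A^-6 - A^-2 + A^2 - A^6)
D2 (bracket 1; 8 crossings at w = 0): V = 1
why: 2 classes among 2 diagrams; unequal V(q) rules out equality


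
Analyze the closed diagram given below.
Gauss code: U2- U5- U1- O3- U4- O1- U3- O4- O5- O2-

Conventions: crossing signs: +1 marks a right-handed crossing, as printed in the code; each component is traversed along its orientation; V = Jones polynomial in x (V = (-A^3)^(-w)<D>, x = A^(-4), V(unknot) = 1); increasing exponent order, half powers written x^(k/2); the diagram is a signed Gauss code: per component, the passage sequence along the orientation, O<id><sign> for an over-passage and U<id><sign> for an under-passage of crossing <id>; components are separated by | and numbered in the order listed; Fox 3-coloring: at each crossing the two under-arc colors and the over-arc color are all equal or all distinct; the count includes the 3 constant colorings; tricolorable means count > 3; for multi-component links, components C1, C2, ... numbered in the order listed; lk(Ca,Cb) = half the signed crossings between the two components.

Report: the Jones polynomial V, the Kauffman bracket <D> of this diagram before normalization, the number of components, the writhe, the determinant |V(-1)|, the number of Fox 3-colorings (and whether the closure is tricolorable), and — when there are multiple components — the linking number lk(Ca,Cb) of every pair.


Jones polynomial: V(x) = -x^-4 + x^-3 + x^-1
<D> = -A^-11 - A^-3 + A; writhe -5
components 1, writhe -5 (5 crossings)
3-colorings: 9 of 3^5, det 3 — tricolorable
note: the span of V is 3, forcing >= 3 crossings in any diagram


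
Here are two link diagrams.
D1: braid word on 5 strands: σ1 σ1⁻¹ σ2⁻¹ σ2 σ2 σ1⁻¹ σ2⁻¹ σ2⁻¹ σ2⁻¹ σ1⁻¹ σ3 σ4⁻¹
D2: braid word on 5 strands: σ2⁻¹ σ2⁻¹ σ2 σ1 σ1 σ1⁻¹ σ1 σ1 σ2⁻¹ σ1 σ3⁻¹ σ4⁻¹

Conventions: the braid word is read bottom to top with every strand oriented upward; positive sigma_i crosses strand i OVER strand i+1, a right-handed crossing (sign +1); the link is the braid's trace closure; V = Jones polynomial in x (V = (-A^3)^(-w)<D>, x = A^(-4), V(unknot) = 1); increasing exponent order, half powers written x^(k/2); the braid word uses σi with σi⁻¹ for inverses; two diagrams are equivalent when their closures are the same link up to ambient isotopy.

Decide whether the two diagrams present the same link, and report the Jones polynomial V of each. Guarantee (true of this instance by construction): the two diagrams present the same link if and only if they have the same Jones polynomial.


equivalent: no
V(D1) = -x^-6 + x^-5 - x^-4 + 2x^-3 - x^-2 + x^-1  (w -4, c 12, <D> = A^-8 - A^-4 + 2 - A^4 + A^8 - A^12)
V(D2) = x^-1 - 1 + 2x - 2x^2 + 2x^3 - 2x^4 + x^5  [12 crossings, <D> = A^-20 - 2A^-16 + 2A^-12 - 2A^-8 + 2A^-4 - 1 + A^4, w = 0]
key observation: V(x) takes 2 values over 2 diagrams, fixing the grouping


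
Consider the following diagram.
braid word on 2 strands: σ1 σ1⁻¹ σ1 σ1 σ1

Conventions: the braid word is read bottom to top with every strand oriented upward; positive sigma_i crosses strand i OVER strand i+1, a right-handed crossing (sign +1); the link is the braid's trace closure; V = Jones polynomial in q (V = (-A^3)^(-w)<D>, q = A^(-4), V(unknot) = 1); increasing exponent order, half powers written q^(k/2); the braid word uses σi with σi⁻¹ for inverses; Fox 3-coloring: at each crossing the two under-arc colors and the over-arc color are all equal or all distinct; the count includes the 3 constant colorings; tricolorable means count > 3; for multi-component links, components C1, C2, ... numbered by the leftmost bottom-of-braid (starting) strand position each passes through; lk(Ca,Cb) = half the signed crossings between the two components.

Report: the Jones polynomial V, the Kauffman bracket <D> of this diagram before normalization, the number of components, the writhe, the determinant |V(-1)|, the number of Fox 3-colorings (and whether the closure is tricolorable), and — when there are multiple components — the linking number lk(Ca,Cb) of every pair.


V = q + q^3 - q^4
<D> = A^-7 - A^-3 - A^5 (w = +3)
1 component over 5 crossings, w = +3
9 Fox colorings among 3^5, |V(-1)| = 3: tricolorable
why: the word shrinks to σ1 σ1 σ1 after cancelling


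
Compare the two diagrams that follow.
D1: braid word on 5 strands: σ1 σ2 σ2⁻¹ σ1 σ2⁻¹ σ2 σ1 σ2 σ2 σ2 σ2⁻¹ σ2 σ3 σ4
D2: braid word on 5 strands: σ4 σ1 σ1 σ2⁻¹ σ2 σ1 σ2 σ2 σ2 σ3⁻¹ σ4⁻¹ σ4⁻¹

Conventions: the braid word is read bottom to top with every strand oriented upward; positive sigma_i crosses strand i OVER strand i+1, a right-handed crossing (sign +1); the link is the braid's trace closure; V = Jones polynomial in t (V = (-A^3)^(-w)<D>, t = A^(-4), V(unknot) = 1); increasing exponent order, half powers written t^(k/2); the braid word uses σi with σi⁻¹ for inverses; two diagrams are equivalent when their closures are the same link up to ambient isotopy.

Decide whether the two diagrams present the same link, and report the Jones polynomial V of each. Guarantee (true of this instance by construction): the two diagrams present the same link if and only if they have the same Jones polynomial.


same link: yes
V(D1) = t^2 + 2t^4 - 2t^5 + t^6 - 2t^7 + t^8  [14 crossings, <D> = A^-8 - 2A^-4 + 1 - 2A^4 + 2A^8 + A^16, w = +8]
V(D2) = t^2 + 2t^4 - 2t^5 + t^6 - 2t^7 + t^8  [12 crossings, <D> = A^-20 - 2A^-16 + A^-12 - 2A^-8 + 2A^-4 + A^4, w = +4]
insight: all 2 diagrams share one V(t), hence one class


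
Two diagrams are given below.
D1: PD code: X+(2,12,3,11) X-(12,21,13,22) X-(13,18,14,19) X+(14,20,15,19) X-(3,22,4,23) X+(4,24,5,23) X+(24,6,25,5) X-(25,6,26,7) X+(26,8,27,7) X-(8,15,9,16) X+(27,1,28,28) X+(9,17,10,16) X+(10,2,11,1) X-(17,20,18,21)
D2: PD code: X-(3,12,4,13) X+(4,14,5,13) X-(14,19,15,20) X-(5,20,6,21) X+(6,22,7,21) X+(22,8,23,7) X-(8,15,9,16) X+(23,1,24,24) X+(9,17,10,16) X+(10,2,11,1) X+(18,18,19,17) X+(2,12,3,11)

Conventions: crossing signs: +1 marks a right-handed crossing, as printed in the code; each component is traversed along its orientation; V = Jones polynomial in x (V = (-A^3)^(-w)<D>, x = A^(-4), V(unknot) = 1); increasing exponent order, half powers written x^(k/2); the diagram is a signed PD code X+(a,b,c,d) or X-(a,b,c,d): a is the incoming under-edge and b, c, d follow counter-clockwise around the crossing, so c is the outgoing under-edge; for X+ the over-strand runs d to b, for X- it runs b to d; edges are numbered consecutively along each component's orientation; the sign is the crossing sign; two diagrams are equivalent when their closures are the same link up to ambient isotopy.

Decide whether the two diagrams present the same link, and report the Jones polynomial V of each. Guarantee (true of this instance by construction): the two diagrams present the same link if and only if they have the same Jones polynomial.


equivalent: yes
D1 (bracket -A^-10 + A^-6 + A^2; 14 crossings at w = +2): V = x + x^3 - x^4
D2 (bracket -A^-4 + 1 + A^8; 12 crossings at w = +4): V = x + x^3 - x^4
key observation: from 14 to 12 crossings by R-moves: one link, two diagrams


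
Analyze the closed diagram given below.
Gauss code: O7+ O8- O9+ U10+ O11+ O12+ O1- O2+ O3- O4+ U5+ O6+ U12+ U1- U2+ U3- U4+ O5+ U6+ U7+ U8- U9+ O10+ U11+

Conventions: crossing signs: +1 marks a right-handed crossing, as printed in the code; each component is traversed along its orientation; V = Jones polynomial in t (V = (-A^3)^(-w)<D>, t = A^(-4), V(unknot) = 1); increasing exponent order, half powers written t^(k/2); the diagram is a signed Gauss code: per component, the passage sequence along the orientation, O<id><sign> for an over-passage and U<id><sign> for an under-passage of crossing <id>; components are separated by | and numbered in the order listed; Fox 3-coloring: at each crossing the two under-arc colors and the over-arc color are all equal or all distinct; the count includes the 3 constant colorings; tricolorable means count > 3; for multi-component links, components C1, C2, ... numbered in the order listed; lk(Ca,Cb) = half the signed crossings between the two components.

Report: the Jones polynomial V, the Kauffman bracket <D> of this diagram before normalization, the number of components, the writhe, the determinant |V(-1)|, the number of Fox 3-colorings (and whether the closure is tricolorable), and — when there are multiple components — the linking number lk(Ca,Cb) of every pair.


V(t) = t^2 + 2t^4 - 2t^5 + t^6 - 2t^7 + t^8
bracket: A^-14 - 2A^-10 + A^-6 - 2A^-2 + 2A^2 + A^10, w = +6
1 component, writhe +6, over 12 crossings
det 9, colorings 27 of 3^12 — tricolorable
observation: |V(-1)| = 9: so tricolorable, since 3 divides 9


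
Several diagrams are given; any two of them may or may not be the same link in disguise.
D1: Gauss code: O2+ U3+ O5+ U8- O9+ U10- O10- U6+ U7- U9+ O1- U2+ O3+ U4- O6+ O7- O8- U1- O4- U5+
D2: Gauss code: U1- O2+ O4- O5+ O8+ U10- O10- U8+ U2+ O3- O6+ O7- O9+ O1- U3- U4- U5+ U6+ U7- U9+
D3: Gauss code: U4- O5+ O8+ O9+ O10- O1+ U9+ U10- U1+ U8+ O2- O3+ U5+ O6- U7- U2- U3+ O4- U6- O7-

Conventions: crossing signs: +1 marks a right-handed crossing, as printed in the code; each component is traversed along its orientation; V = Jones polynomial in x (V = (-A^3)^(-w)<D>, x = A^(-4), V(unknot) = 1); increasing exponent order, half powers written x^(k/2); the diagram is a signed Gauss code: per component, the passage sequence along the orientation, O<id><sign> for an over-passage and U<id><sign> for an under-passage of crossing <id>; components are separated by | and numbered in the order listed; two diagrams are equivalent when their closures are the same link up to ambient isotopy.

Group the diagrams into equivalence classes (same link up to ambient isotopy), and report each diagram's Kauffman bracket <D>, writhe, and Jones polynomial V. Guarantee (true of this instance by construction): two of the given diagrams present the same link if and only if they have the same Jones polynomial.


classes: {D1} | {D2} | {D3}
V(D1) = -x^-3 + 2x^-2 - 2x^-1 + 3 - 2x + 2x^2 - x^3  [10 crossings, <D> = -A^-12 + 2A^-8 - 2A^-4 + 3 - 2A^4 + 2A^8 - A^12, w = 0]
V(D2) = 1  (w 0, c 10, <D> = 1)
D3 (bracket A^4 + A^12 - A^16; 10 crossings at w = 0): V = -x^-4 + x^-3 + x^-1
note: comparing 3 Jones polynomials yields 3 groups


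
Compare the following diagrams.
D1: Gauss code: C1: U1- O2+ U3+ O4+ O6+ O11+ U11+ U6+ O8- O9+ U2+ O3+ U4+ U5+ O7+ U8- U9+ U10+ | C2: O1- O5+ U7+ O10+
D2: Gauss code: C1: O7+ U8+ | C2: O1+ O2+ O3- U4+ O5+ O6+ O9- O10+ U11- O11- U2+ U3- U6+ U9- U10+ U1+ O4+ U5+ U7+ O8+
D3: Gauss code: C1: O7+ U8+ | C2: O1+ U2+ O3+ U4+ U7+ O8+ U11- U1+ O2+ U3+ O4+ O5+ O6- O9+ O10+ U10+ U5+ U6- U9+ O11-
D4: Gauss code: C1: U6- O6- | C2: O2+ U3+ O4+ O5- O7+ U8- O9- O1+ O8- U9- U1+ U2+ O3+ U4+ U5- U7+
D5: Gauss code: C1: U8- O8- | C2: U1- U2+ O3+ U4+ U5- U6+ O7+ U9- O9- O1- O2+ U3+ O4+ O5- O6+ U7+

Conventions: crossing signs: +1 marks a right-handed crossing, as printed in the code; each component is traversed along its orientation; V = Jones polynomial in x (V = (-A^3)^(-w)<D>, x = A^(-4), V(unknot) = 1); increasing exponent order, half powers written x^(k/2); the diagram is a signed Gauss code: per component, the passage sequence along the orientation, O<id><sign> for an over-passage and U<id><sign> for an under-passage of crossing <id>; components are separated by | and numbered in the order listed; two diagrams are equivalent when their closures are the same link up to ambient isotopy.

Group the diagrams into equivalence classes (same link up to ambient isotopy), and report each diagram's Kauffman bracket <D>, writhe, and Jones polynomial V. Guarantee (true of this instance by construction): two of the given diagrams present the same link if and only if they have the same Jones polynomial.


classes: {D1, D2, D3} | {D4, D5}
V(D1) = -x^(3/2) - 2x^(7/2) + x^(9/2) - x^(11/2) + x^(13/2)  [11 crossings, <D> = -A^-5 + A^-1 - A^3 + 2A^7 + A^15, w = +7]
V(D2) = -x^(3/2) - 2x^(7/2) + x^(9/2) - x^(11/2) + x^(13/2)  [11 crossings, <D> = -A^-11 + A^-7 - A^-3 + 2A + A^9, w = +5]
V(D3) = -x^(3/2) - 2x^(7/2) + x^(9/2) - x^(11/2) + x^(13/2)  [11 crossings, <D> = -A^-5 + A^-1 - A^3 + 2A^7 + A^15, w = +7]
V(D4) = -x^(1/2) - x^(3/2) - x^(5/2) + x^(9/2)  (w +1, c 9, <D> = -A^-15 + A^-7 + A^-3 + A)
V(D5) = -x^(1/2) - x^(3/2) - x^(5/2) + x^(9/2)  [9 crossings, <D> = -A^-15 + A^-7 + A^-3 + A, w = +1]
insight: 2 classes among 5 diagrams; unequal V(x) rules out equality
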